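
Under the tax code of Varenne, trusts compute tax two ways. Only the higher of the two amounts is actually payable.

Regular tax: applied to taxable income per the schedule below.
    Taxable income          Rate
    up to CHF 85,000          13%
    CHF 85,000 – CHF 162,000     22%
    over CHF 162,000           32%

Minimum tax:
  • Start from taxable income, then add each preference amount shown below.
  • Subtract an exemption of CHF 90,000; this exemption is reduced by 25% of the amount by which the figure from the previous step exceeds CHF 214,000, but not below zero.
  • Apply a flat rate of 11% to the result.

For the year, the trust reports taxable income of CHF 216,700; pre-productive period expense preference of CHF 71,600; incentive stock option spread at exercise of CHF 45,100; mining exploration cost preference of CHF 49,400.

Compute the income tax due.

CHF 45,494

Minimum tax:
  Adjusted income: CHF 216,700 + CHF 71,600 + CHF 45,100 + CHF 49,400 = CHF 382,800
  Exemption: CHF 90,000 − 25% × (CHF 382,800 − CHF 214,000) = CHF 90,000 − CHF 42,200 = CHF 47,800
  Base: CHF 382,800 − CHF 47,800 = CHF 335,000
  CHF 335,000 × 11% = CHF 36,850

Regular tax:
  CHF 85,000 × 13% = CHF 11,050
  CHF 77,000 × 22% = CHF 16,940
  CHF 54,700 × 32% = CHF 17,504
  → CHF 45,494

CHF 45,494 > CHF 36,850, so the regular tax governs.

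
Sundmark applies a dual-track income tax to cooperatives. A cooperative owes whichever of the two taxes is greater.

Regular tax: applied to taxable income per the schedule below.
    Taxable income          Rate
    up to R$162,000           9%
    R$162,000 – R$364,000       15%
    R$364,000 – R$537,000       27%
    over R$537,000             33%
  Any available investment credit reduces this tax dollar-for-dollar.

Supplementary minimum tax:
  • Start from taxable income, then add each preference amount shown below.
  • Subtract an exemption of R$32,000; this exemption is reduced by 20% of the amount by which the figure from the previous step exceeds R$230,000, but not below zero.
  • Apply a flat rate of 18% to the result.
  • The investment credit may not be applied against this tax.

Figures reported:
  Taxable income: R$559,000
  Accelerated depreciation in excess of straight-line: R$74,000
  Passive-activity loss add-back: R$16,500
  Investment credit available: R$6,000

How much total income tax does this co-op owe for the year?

Supplementary minimum tax:
  Adjusted income: R$559,000 + R$74,000 + R$16,500 = R$649,500
  Exemption: 20% × (R$649,500 − R$230,000) = R$83,900 ≥ R$32,000, so the exemption is fully phased out
  Base: R$649,500 − R$0 = R$649,500
  R$649,500 × 18% = R$116,910

Regular tax:
  R$162,000 × 9% = R$14,580
  R$202,000 × 15% = R$30,300
  R$173,000 × 27% = R$46,710
  R$22,000 × 33% = R$7,260
  → R$98,850
  Less investment credit R$6,000 → R$92,850

R$116,910 > R$92,850, so the supplementary minimum tax is the binding amount.

R$116,910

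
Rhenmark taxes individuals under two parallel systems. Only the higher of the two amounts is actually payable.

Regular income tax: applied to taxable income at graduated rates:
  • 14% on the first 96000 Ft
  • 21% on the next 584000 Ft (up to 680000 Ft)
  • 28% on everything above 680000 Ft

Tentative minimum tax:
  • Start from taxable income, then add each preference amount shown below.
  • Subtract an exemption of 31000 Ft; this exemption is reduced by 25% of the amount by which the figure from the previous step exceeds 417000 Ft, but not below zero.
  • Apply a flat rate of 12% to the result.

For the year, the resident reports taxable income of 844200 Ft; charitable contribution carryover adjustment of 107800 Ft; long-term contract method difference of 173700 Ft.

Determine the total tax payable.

Regular income tax:
  96000 Ft × 14% = 13440 Ft
  584000 Ft × 21% = 122640 Ft
  164200 Ft × 28% = 45976 Ft
  → 182056 Ft

Tentative minimum tax:
  Adjusted income: 844200 Ft + 107800 Ft + 173700 Ft = 1125700 Ft
  Exemption: 25% × (1125700 Ft − 417000 Ft) = 177175 Ft ≥ 31000 Ft, so the exemption is fully phased out
  Base: 1125700 Ft − 0 Ft = 1125700 Ft
  1125700 Ft × 12% = 135084 Ft

182056 Ft > 135084 Ft, so the regular income tax governs.

182056 Ft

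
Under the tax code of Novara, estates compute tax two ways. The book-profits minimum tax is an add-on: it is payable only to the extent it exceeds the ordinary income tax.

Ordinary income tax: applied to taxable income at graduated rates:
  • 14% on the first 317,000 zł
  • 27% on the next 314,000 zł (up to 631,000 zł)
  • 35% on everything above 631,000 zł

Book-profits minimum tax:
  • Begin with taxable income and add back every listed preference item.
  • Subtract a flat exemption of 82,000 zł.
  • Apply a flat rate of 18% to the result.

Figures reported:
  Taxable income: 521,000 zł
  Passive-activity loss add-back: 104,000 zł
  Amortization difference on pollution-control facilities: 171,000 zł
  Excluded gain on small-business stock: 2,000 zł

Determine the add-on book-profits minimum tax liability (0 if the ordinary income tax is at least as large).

Ordinary income tax:
  317,000 zł × 14% = 44,380 zł
  204,000 zł × 27% = 55,080 zł
  → 99,460 zł

Book-profits minimum tax:
  Adjusted income: 521,000 zł + 104,000 zł + 171,000 zł + 2,000 zł = 798,000 zł
  Less exemption 82,000 zł → base 716,000 zł
  716,000 zł × 18% = 128,880 zł

Excess of book-profits minimum tax over ordinary income tax: 128,880 zł − 99,460 zł = 29,420 zł.

29,420 zł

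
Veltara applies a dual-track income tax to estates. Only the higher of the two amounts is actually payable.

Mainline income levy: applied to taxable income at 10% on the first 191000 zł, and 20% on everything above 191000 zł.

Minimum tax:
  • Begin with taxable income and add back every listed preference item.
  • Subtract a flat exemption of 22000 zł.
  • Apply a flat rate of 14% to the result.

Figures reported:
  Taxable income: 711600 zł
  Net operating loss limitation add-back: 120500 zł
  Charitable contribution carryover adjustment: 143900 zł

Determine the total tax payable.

133560 zł

Mainline income levy:
  191000 zł × 10% = 19100 zł
  520600 zł × 20% = 104120 zł
  → 123220 zł

Minimum tax:
  Adjusted income: 711600 zł + 120500 zł + 143900 zł = 976000 zł
  Less exemption 22000 zł → base 954000 zł
  954000 zł × 14% = 133560 zł

133560 zł > 123220 zł, so the minimum tax is the binding amount.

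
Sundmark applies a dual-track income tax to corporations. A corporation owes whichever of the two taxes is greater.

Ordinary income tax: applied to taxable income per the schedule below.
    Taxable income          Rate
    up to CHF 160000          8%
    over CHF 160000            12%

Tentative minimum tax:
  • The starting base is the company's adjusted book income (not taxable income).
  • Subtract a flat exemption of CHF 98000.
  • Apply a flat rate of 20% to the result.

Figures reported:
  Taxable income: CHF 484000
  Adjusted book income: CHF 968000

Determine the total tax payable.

CHF 174000

Tentative minimum tax:
  Base (adjusted book income): CHF 968000
  Less exemption CHF 98000 → base CHF 870000
  CHF 870000 × 20% = CHF 174000

Ordinary income tax:
  CHF 160000 × 8% = CHF 12800
  CHF 324000 × 12% = CHF 38880
  → CHF 51680

CHF 174000 > CHF 51680, so the tentative minimum tax is the binding amount.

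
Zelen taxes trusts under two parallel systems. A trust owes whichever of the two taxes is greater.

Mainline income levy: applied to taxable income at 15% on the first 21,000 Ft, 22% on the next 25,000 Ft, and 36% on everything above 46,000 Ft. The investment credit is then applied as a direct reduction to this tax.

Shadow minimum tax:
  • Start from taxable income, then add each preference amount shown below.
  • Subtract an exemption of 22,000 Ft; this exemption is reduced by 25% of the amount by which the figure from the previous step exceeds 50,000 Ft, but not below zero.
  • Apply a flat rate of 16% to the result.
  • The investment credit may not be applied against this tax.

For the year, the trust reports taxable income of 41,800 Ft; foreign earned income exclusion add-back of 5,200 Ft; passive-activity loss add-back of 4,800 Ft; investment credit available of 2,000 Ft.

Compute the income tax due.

5,726 Ft

Mainline income levy:
  21,000 Ft × 15% = 3,150 Ft
  20,800 Ft × 22% = 4,576 Ft
  → 7,726 Ft
  Less investment credit 2,000 Ft → 5,726 Ft

Shadow minimum tax:
  Adjusted income: 41,800 Ft + 5,200 Ft + 4,800 Ft = 51,800 Ft
  Exemption: 22,000 Ft − 25% × (51,800 Ft − 50,000 Ft) = 22,000 Ft − 450 Ft = 21,550 Ft
  Base: 51,800 Ft − 21,550 Ft = 30,250 Ft
  30,250 Ft × 16% = 4,840 Ft

5,726 Ft > 4,840 Ft, so the mainline income levy governs.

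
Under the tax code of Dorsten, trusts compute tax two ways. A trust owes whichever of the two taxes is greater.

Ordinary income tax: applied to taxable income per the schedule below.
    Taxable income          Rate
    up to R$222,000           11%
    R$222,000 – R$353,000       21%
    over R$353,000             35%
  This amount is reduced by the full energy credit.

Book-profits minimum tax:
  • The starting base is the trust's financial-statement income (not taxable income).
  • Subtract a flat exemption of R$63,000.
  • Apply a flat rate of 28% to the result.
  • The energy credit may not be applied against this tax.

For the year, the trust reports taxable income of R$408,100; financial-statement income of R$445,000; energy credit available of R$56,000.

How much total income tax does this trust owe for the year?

R$106,960

Ordinary income tax:
  R$222,000 × 11% = R$24,420
  R$131,000 × 21% = R$27,510
  R$55,100 × 35% = R$19,285
  → R$71,215
  Less energy credit R$56,000 → R$15,215

Book-profits minimum tax:
  Base (financial-statement income): R$445,000
  Less exemption R$63,000 → base R$382,000
  R$382,000 × 28% = R$106,960

R$106,960 > R$15,215, so the book-profits minimum tax is the binding amount.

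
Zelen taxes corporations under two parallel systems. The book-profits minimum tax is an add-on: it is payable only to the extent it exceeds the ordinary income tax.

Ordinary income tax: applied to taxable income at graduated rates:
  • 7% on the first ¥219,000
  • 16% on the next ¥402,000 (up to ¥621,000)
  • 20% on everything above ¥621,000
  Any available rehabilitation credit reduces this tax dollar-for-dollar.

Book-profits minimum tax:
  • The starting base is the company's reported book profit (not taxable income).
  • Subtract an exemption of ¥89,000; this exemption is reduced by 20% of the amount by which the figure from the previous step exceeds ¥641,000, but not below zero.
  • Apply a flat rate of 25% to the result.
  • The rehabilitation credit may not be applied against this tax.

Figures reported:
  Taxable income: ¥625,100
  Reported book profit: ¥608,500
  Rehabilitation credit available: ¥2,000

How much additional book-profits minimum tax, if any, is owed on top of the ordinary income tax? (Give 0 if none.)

¥51,405

Ordinary income tax:
  ¥219,000 × 7% = ¥15,330
  ¥402,000 × 16% = ¥64,320
  ¥4,100 × 20% = ¥820
  → ¥80,470
  Less rehabilitation credit ¥2,000 → ¥78,470

Book-profits minimum tax:
  Base (reported book profit): ¥608,500
  Exemption: ¥608,500 ≤ ¥641,000, so full ¥89,000 applies
  Base: ¥608,500 − ¥89,000 = ¥519,500
  ¥519,500 × 25% = ¥129,875

Excess of book-profits minimum tax over ordinary income tax: ¥129,875 − ¥78,470 = ¥51,405.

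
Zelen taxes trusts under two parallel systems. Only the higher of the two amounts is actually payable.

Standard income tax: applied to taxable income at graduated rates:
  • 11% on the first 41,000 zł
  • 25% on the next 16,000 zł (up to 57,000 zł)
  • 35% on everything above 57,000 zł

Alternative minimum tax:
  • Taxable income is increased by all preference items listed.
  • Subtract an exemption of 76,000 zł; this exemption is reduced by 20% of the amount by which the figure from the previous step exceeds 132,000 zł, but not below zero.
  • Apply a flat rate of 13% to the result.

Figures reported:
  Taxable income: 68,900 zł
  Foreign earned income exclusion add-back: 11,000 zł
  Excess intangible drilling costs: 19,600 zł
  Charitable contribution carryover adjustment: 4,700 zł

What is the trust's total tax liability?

Standard income tax:
  41,000 zł × 11% = 4,510 zł
  16,000 zł × 25% = 4,000 zł
  11,900 zł × 35% = 4,165 zł
  → 12,675 zł

Alternative minimum tax:
  Adjusted income: 68,900 zł + 11,000 zł + 19,600 zł + 4,700 zł = 104,200 zł
  Exemption: 104,200 zł ≤ 132,000 zł, so full 76,000 zł applies
  Base: 104,200 zł − 76,000 zł = 28,200 zł
  28,200 zł × 13% = 3,666 zł

12,675 zł > 3,666 zł, so the standard income tax governs.

12,675 zł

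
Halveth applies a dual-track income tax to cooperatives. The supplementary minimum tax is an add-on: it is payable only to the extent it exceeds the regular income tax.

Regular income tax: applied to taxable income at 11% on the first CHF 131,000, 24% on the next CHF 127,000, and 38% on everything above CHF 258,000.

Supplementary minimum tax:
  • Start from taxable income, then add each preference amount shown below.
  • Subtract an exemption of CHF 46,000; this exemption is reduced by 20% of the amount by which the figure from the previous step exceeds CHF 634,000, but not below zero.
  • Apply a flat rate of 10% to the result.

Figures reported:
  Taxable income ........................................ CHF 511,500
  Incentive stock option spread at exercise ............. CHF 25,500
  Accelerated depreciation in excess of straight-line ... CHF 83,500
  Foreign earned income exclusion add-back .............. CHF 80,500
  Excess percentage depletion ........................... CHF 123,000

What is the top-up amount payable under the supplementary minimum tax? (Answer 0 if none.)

CHF 0

Regular income tax:
  CHF 131,000 × 11% = CHF 14,410
  CHF 127,000 × 24% = CHF 30,480
  CHF 253,500 × 38% = CHF 96,330
  → CHF 141,220

Supplementary minimum tax:
  Adjusted income: CHF 511,500 + CHF 25,500 + CHF 83,500 + CHF 80,500 + CHF 123,000 = CHF 824,000
  Exemption: CHF 46,000 − 20% × (CHF 824,000 − CHF 634,000) = CHF 46,000 − CHF 38,000 = CHF 8,000
  Base: CHF 824,000 − CHF 8,000 = CHF 816,000
  CHF 816,000 × 10% = CHF 81,600

CHF 81,600 ≤ CHF 141,220, so no add-on is due.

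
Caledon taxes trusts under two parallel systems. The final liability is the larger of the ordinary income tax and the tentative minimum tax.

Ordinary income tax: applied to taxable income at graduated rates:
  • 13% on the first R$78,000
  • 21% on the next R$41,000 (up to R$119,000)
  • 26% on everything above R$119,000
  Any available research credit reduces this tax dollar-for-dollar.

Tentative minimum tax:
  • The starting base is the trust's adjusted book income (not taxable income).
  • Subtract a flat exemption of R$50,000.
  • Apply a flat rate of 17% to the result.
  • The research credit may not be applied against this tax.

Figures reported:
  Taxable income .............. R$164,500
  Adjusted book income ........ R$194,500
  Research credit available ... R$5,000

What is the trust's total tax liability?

R$25,580

Tentative minimum tax:
  Base (adjusted book income): R$194,500
  Less exemption R$50,000 → base R$144,500
  R$144,500 × 17% = R$24,565

Ordinary income tax:
  R$78,000 × 13% = R$10,140
  R$41,000 × 21% = R$8,610
  R$45,500 × 26% = R$11,830
  → R$30,580
  Less research credit R$5,000 → R$25,580

R$25,580 > R$24,565, so the ordinary income tax governs.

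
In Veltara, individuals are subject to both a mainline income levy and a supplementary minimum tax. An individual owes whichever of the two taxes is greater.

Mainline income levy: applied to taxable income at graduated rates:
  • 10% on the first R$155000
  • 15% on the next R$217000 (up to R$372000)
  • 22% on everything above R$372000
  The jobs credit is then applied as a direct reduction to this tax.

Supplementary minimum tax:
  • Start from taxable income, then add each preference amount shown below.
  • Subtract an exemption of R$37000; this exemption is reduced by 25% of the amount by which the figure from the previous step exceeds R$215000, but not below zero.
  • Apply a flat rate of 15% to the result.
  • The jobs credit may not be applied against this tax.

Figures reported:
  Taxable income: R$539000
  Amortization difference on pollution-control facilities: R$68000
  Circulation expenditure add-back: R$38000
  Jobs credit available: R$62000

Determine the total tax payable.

R$96750

Mainline income levy:
  R$155000 × 10% = R$15500
  R$217000 × 15% = R$32550
  R$167000 × 22% = R$36740
  → R$84790
  Less jobs credit R$62000 → R$22790

Supplementary minimum tax:
  Adjusted income: R$539000 + R$68000 + R$38000 = R$645000
  Exemption: 25% × (R$645000 − R$215000) = R$107500 ≥ R$37000, so the exemption is fully phased out
  Base: R$645000 − R$0 = R$645000
  R$645000 × 15% = R$96750

R$96750 > R$22790, so the supplementary minimum tax is the binding amount.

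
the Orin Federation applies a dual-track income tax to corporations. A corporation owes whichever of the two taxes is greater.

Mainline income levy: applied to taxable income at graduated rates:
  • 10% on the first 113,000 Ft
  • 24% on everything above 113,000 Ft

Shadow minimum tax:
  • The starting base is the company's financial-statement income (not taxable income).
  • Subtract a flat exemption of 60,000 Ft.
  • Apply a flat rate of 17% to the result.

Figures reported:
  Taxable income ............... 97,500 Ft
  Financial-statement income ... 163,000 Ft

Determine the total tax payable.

Mainline income levy:
  97,500 Ft × 10% = 9,750 Ft

Shadow minimum tax:
  Base (financial-statement income): 163,000 Ft
  Less exemption 60,000 Ft → base 103,000 Ft
  103,000 Ft × 17% = 17,510 Ft

17,510 Ft > 9,750 Ft, so the shadow minimum tax is the binding amount.

17,510 Ft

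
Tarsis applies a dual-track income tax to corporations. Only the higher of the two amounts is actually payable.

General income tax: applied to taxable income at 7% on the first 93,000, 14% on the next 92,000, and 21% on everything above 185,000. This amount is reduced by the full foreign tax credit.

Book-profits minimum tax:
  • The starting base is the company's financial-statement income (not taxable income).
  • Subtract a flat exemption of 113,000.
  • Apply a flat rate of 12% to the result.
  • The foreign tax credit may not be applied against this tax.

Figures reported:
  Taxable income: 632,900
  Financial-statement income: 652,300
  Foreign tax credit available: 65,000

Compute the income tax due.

Book-profits minimum tax:
  Base (financial-statement income): 652,300
  Less exemption 113,000 → base 539,300
  539,300 × 12% = 64,716

General income tax:
  93,000 × 7% = 6,510
  92,000 × 14% = 12,880
  447,900 × 21% = 94,059
  → 113,449
  Less foreign tax credit 65,000 → 48,449

64,716 > 48,449, so the book-profits minimum tax is the binding amount.

64,716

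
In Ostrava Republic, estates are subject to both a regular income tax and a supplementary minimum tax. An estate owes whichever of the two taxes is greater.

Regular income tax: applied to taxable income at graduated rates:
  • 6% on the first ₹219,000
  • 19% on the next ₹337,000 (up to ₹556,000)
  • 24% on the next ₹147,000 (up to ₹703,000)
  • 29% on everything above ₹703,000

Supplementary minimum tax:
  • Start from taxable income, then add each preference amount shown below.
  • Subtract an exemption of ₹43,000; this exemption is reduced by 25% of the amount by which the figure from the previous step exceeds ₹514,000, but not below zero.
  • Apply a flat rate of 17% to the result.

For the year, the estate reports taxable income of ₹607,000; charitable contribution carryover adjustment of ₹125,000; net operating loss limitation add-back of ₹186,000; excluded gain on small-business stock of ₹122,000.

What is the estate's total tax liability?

₹176,800

Supplementary minimum tax:
  Adjusted income: ₹607,000 + ₹125,000 + ₹186,000 + ₹122,000 = ₹1,040,000
  Exemption: 25% × (₹1,040,000 − ₹514,000) = ₹131,500 ≥ ₹43,000, so the exemption is fully phased out
  Base: ₹1,040,000 − ₹0 = ₹1,040,000
  ₹1,040,000 × 17% = ₹176,800

Regular income tax:
  ₹219,000 × 6% = ₹13,140
  ₹337,000 × 19% = ₹64,030
  ₹51,000 × 24% = ₹12,240
  → ₹89,410

₹176,800 > ₹89,410, so the supplementary minimum tax is the binding amount.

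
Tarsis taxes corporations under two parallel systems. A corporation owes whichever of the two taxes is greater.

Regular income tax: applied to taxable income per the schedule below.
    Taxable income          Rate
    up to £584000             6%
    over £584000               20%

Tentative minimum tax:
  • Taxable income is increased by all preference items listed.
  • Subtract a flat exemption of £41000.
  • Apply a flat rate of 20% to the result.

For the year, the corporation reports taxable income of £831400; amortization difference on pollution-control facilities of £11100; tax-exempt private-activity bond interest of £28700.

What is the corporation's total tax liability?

Tentative minimum tax:
  Adjusted income: £831400 + £11100 + £28700 = £871200
  Less exemption £41000 → base £830200
  £830200 × 20% = £166040

Regular income tax:
  £584000 × 6% = £35040
  £247400 × 20% = £49480
  → £84520

£166040 > £84520, so the tentative minimum tax is the binding amount.

£166040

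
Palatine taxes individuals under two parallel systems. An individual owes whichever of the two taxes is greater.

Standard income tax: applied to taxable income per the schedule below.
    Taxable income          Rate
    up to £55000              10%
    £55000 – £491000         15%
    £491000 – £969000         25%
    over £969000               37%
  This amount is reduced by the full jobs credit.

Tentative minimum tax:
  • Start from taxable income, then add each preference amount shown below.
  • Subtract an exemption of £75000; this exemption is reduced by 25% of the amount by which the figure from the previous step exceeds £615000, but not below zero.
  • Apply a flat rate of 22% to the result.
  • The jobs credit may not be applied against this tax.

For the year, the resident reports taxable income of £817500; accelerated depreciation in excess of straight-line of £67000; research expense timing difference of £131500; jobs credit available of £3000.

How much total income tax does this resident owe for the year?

£223520

Standard income tax:
  £55000 × 10% = £5500
  £436000 × 15% = £65400
  £326500 × 25% = £81625
  → £152525
  Less jobs credit £3000 → £149525

Tentative minimum tax:
  Adjusted income: £817500 + £67000 + £131500 = £1016000
  Exemption: 25% × (£1016000 − £615000) = £100250 ≥ £75000, so the exemption is fully phased out
  Base: £1016000 − £0 = £1016000
  £1016000 × 22% = £223520

£223520 > £149525, so the tentative minimum tax is the binding amount.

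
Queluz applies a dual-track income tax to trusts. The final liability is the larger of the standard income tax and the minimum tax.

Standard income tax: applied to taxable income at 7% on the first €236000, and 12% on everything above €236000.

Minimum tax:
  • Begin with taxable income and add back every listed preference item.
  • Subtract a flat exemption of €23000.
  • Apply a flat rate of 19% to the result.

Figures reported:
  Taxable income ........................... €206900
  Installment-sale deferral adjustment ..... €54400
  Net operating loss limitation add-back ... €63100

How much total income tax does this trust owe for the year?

Minimum tax:
  Adjusted income: €206900 + €54400 + €63100 = €324400
  Less exemption €23000 → base €301400
  €301400 × 19% = €57266

Standard income tax:
  €206900 × 7% = €14483

€57266 > €14483, so the minimum tax is the binding amount.

€57266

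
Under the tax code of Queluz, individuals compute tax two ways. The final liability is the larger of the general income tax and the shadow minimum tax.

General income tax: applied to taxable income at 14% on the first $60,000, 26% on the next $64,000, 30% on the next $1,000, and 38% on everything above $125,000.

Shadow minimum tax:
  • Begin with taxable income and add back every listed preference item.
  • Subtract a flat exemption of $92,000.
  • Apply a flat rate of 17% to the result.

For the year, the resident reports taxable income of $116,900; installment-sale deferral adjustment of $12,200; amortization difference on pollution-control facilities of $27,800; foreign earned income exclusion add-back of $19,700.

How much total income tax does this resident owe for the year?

$23,194

General income tax:
  $60,000 × 14% = $8,400
  $56,900 × 26% = $14,794
  → $23,194

Shadow minimum tax:
  Adjusted income: $116,900 + $12,200 + $27,800 + $19,700 = $176,600
  Less exemption $92,000 → base $84,600
  $84,600 × 17% = $14,382

$23,194 > $14,382, so the general income tax governs.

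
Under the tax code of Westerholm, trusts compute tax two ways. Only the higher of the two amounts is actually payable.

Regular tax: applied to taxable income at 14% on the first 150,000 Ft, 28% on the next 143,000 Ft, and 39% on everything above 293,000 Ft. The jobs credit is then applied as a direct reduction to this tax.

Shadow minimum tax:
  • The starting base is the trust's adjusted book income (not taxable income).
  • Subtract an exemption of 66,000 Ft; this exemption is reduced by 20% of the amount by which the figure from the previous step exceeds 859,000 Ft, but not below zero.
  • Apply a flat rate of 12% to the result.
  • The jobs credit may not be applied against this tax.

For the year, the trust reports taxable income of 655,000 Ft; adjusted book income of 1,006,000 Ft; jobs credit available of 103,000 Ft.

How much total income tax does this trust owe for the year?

116,328 Ft

Regular tax:
  150,000 Ft × 14% = 21,000 Ft
  143,000 Ft × 28% = 40,040 Ft
  362,000 Ft × 39% = 141,180 Ft
  → 202,220 Ft
  Less jobs credit 103,000 Ft → 99,220 Ft

Shadow minimum tax:
  Base (adjusted book income): 1,006,000 Ft
  Exemption: 66,000 Ft − 20% × (1,006,000 Ft − 859,000 Ft) = 66,000 Ft − 29,400 Ft = 36,600 Ft
  Base: 1,006,000 Ft − 36,600 Ft = 969,400 Ft
  969,400 Ft × 12% = 116,328 Ft

116,328 Ft > 99,220 Ft, so the shadow minimum tax is the binding amount.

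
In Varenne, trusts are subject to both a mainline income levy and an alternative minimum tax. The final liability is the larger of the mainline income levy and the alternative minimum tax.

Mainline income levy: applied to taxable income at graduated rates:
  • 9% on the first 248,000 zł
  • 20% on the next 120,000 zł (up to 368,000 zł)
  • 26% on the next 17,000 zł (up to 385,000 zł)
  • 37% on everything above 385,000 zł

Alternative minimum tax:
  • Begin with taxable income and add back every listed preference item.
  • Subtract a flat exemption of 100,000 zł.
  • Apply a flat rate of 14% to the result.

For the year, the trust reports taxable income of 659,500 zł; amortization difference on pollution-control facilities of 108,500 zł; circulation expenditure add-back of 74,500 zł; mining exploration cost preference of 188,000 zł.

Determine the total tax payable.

152,305 zł

Mainline income levy:
  248,000 zł × 9% = 22,320 zł
  120,000 zł × 20% = 24,000 zł
  17,000 zł × 26% = 4,420 zł
  274,500 zł × 37% = 101,565 zł
  → 152,305 zł

Alternative minimum tax:
  Adjusted income: 659,500 zł + 108,500 zł + 74,500 zł + 188,000 zł = 1,030,500 zł
  Less exemption 100,000 zł → base 930,500 zł
  930,500 zł × 14% = 130,270 zł

152,305 zł > 130,270 zł, so the mainline income levy governs.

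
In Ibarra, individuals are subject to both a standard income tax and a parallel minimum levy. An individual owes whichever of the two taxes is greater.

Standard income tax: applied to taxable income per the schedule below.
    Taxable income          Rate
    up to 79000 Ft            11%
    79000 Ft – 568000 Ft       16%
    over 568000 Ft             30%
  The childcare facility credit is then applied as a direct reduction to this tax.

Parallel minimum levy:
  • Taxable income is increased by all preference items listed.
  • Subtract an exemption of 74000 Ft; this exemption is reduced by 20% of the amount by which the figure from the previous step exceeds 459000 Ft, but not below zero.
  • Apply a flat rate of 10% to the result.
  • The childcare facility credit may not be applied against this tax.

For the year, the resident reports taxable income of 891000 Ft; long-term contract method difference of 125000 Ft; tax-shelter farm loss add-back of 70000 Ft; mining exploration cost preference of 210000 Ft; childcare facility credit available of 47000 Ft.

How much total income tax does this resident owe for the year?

136830 Ft

Standard income tax:
  79000 Ft × 11% = 8690 Ft
  489000 Ft × 16% = 78240 Ft
  323000 Ft × 30% = 96900 Ft
  → 183830 Ft
  Less childcare facility credit 47000 Ft → 136830 Ft

Parallel minimum levy:
  Adjusted income: 891000 Ft + 125000 Ft + 70000 Ft + 210000 Ft = 1296000 Ft
  Exemption: 20% × (1296000 Ft − 459000 Ft) = 167400 Ft ≥ 74000 Ft, so the exemption is fully phased out
  Base: 1296000 Ft − 0 Ft = 1296000 Ft
  1296000 Ft × 10% = 129600 Ft

136830 Ft > 129600 Ft, so the standard income tax governs.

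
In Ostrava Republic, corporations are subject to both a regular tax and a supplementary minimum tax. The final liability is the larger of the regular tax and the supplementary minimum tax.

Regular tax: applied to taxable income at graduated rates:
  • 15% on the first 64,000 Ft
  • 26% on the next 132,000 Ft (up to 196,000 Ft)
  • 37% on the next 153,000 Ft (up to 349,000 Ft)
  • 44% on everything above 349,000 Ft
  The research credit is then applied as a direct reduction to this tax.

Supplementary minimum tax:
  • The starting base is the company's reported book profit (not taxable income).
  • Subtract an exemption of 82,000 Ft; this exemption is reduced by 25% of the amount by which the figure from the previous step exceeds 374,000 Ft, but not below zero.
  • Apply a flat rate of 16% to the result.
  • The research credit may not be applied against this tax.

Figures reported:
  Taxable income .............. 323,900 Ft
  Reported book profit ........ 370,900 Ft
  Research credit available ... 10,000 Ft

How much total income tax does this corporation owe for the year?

Regular tax:
  64,000 Ft × 15% = 9,600 Ft
  132,000 Ft × 26% = 34,320 Ft
  127,900 Ft × 37% = 47,323 Ft
  → 91,243 Ft
  Less research credit 10,000 Ft → 81,243 Ft

Supplementary minimum tax:
  Base (reported book profit): 370,900 Ft
  Exemption: 370,900 Ft ≤ 374,000 Ft, so full 82,000 Ft applies
  Base: 370,900 Ft − 82,000 Ft = 288,900 Ft
  288,900 Ft × 16% = 46,224 Ft

81,243 Ft > 46,224 Ft, so the regular tax governs.

81,243 Ft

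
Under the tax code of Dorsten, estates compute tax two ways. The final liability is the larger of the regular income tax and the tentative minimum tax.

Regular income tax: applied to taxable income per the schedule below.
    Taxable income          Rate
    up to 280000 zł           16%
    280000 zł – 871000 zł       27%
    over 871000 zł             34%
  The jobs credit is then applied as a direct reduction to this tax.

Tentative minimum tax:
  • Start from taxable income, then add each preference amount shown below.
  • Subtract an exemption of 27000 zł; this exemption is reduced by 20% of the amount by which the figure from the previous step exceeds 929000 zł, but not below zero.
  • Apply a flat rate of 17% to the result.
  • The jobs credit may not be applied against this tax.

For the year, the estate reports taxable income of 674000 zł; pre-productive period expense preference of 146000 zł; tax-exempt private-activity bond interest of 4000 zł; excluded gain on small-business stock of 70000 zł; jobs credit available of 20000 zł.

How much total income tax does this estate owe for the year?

147390 zł

Regular income tax:
  280000 zł × 16% = 44800 zł
  394000 zł × 27% = 106380 zł
  → 151180 zł
  Less jobs credit 20000 zł → 131180 zł

Tentative minimum tax:
  Adjusted income: 674000 zł + 146000 zł + 4000 zł + 70000 zł = 894000 zł
  Exemption: 894000 zł ≤ 929000 zł, so full 27000 zł applies
  Base: 894000 zł − 27000 zł = 867000 zł
  867000 zł × 17% = 147390 zł

147390 zł > 131180 zł, so the tentative minimum tax is the binding amount.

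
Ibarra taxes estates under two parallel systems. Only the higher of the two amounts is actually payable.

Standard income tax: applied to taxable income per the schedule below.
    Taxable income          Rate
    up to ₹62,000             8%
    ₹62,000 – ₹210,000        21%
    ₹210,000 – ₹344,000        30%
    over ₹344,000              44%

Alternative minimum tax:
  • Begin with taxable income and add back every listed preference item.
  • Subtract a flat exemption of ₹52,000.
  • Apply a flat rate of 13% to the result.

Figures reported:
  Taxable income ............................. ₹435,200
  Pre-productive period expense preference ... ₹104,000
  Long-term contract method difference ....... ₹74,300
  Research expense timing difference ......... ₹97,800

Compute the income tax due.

₹116,368

Standard income tax:
  ₹62,000 × 8% = ₹4,960
  ₹148,000 × 21% = ₹31,080
  ₹134,000 × 30% = ₹40,200
  ₹91,200 × 44% = ₹40,128
  → ₹116,368

Alternative minimum tax:
  Adjusted income: ₹435,200 + ₹104,000 + ₹74,300 + ₹97,800 = ₹711,300
  Less exemption ₹52,000 → base ₹659,300
  ₹659,300 × 13% = ₹85,709

₹116,368 > ₹85,709, so the standard income tax governs.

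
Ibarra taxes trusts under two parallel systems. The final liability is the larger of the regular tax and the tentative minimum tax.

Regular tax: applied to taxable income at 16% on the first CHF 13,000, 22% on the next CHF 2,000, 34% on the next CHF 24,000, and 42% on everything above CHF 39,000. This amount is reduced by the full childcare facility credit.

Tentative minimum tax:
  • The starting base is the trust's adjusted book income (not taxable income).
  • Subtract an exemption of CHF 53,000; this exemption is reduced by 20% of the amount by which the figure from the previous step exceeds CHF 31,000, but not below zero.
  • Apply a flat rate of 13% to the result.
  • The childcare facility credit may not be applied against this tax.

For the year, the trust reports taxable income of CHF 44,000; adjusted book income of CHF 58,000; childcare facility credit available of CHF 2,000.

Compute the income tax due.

Tentative minimum tax:
  Base (adjusted book income): CHF 58,000
  Exemption: CHF 53,000 − 20% × (CHF 58,000 − CHF 31,000) = CHF 53,000 − CHF 5,400 = CHF 47,600
  Base: CHF 58,000 − CHF 47,600 = CHF 10,400
  CHF 10,400 × 13% = CHF 1,352

Regular tax:
  CHF 13,000 × 16% = CHF 2,080
  CHF 2,000 × 22% = CHF 440
  CHF 24,000 × 34% = CHF 8,160
  CHF 5,000 × 42% = CHF 2,100
  → CHF 12,780
  Less childcare facility credit CHF 2,000 → CHF 10,780

CHF 10,780 > CHF 1,352, so the regular tax governs.

CHF 10,780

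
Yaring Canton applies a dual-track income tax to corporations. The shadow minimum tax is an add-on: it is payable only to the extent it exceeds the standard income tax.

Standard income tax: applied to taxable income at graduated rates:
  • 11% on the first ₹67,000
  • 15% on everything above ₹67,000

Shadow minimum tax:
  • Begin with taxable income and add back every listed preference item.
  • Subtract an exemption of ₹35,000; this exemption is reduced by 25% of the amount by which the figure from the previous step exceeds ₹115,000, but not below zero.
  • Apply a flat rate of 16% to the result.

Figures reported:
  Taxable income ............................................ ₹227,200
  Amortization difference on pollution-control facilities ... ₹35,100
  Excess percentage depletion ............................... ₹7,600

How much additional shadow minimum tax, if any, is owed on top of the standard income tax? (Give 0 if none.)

Shadow minimum tax:
  Adjusted income: ₹227,200 + ₹35,100 + ₹7,600 = ₹269,900
  Exemption: 25% × (₹269,900 − ₹115,000) = ₹38,725 ≥ ₹35,000, so the exemption is fully phased out
  Base: ₹269,900 − ₹0 = ₹269,900
  ₹269,900 × 16% = ₹43,184

Standard income tax:
  ₹67,000 × 11% = ₹7,370
  ₹160,200 × 15% = ₹24,030
  → ₹31,400

Excess of shadow minimum tax over standard income tax: ₹43,184 − ₹31,400 = ₹11,784.

₹11,784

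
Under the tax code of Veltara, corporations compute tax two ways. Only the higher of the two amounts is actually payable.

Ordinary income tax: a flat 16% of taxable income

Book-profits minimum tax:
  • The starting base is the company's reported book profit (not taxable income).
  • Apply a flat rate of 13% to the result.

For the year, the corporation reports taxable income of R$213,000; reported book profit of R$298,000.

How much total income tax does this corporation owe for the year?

Ordinary income tax:
  R$213,000 × 16% = R$34,080

Book-profits minimum tax:
  Base (reported book profit): R$298,000
  R$298,000 × 13% = R$38,740

R$38,740 > R$34,080, so the book-profits minimum tax is the binding amount.

R$38,740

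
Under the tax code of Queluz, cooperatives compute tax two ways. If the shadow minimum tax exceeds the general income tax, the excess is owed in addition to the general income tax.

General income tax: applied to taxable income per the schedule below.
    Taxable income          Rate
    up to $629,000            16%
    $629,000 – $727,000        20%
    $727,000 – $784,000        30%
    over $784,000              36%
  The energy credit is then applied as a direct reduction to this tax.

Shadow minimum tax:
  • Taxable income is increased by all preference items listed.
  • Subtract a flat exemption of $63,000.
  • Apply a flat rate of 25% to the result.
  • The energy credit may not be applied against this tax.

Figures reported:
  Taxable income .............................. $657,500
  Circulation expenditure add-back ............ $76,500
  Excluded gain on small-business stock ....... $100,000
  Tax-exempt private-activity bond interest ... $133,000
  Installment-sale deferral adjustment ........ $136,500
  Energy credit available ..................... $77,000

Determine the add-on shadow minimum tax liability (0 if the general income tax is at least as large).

Shadow minimum tax:
  Adjusted income: $657,500 + $76,500 + $100,000 + $133,000 + $136,500 = $1,103,500
  Less exemption $63,000 → base $1,040,500
  $1,040,500 × 25% = $260,125

General income tax:
  $629,000 × 16% = $100,640
  $28,500 × 20% = $5,700
  → $106,340
  Less energy credit $77,000 → $29,340

Excess of shadow minimum tax over general income tax: $260,125 − $29,340 = $230,785.

$230,785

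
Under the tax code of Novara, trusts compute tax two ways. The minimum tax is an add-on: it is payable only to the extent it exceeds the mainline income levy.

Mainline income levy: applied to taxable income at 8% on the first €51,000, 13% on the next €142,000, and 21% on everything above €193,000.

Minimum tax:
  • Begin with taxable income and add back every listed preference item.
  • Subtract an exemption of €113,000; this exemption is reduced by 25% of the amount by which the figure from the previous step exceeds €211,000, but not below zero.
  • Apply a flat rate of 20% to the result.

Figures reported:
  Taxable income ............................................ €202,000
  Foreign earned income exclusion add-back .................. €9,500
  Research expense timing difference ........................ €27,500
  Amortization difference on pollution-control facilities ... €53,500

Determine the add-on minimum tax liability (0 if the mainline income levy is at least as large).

€15,545

Minimum tax:
  Adjusted income: €202,000 + €9,500 + €27,500 + €53,500 = €292,500
  Exemption: €113,000 − 25% × (€292,500 − €211,000) = €113,000 − €20,375 = €92,625
  Base: €292,500 − €92,625 = €199,875
  €199,875 × 20% = €39,975

Mainline income levy:
  €51,000 × 8% = €4,080
  €142,000 × 13% = €18,460
  €9,000 × 21% = €1,890
  → €24,430

Excess of minimum tax over mainline income levy: €39,975 − €24,430 = €15,545.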